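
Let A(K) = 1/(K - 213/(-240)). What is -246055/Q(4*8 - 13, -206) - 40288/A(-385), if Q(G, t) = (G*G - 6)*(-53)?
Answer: 291164711641/18815 ≈ 1.5475e+7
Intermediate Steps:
Q(G, t) = 318 - 53*G**2 (Q(G, t) = (G**2 - 6)*(-53) = (-6 + G**2)*(-53) = 318 - 53*G**2)
A(K) = 1/(71/80 + K) (A(K) = 1/(K - 213*(-1/240)) = 1/(K + 71/80) = 1/(71/80 + K))
-246055/Q(4*8 - 13, -206) - 40288/A(-385) = -246055/(318 - 53*(4*8 - 13)**2) - 40288/(80/(71 + 80*(-385))) = -246055/(318 - 53*(32 - 13)**2) - 40288/(80/(71 - 30800)) = -246055/(318 - 53*19**2) - 40288/(80/(-30729)) = -246055/(318 - 53*361) - 40288/(80*(-1/30729)) = -246055/(318 - 19133) - 40288/(-80/30729) = -246055/(-18815) - 40288*(-30729/80) = -246055*(-1/18815) + 77375622/5 = 49211/3763 + 77375622/5 = 291164711641/18815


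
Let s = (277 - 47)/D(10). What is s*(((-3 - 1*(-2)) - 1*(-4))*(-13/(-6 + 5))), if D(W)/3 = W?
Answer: 299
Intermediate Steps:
D(W) = 3*W
s = 23/3 (s = (277 - 47)/((3*10)) = 230/30 = 230*(1/30) = 23/3 ≈ 7.6667)
s*(((-3 - 1*(-2)) - 1*(-4))*(-13/(-6 + 5))) = 23*(((-3 - 1*(-2)) - 1*(-4))*(-13/(-6 + 5)))/3 = 23*(((-3 + 2) + 4)*(-13/(-1)))/3 = 23*((-1 + 4)*(-13*(-1)))/3 = 23*(3*13)/3 = (23/3)*39 = 299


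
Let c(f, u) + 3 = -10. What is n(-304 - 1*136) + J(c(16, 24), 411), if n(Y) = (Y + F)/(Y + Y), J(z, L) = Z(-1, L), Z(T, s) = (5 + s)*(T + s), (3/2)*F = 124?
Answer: 28142467/165 ≈ 1.7056e+5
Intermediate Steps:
c(f, u) = -13 (c(f, u) = -3 - 10 = -13)
F = 248/3 (F = (⅔)*124 = 248/3 ≈ 82.667)
J(z, L) = -5 + L² + 4*L (J(z, L) = L² + 5*(-1) + 5*L - L = L² - 5 + 5*L - L = -5 + L² + 4*L)
n(Y) = (248/3 + Y)/(2*Y) (n(Y) = (Y + 248/3)/(Y + Y) = (248/3 + Y)/((2*Y)) = (248/3 + Y)*(1/(2*Y)) = (248/3 + Y)/(2*Y))
n(-304 - 1*136) + J(c(16, 24), 411) = (248 + 3*(-304 - 1*136))/(6*(-304 - 1*136)) + (-5 + 411² + 4*411) = (248 + 3*(-304 - 136))/(6*(-304 - 136)) + (-5 + 168921 + 1644) = (⅙)*(248 + 3*(-440))/(-440) + 170560 = (⅙)*(-1/440)*(248 - 1320) + 170560 = (⅙)*(-1/440)*(-1072) + 170560 = 67/165 + 170560 = 28142467/165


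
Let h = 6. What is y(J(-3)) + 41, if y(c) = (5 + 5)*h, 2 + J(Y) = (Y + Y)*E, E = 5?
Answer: 101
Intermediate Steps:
J(Y) = -2 + 10*Y (J(Y) = -2 + (Y + Y)*5 = -2 + (2*Y)*5 = -2 + 10*Y)
y(c) = 60 (y(c) = (5 + 5)*6 = 10*6 = 60)
y(J(-3)) + 41 = 60 + 41 = 101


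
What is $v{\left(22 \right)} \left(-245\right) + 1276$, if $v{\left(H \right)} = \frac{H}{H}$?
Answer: $1031$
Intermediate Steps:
$v{\left(H \right)} = 1$
$v{\left(22 \right)} \left(-245\right) + 1276 = 1 \left(-245\right) + 1276 = -245 + 1276 = 1031$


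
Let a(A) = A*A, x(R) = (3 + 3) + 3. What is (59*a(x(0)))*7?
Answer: 33453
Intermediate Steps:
x(R) = 9 (x(R) = 6 + 3 = 9)
a(A) = A**2
(59*a(x(0)))*7 = (59*9**2)*7 = (59*81)*7 = 4779*7 = 33453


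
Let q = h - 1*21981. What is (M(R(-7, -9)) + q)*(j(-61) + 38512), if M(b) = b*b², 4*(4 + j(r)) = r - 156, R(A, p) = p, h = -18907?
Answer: -6401318855/4 ≈ -1.6003e+9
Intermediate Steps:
j(r) = -43 + r/4 (j(r) = -4 + (r - 156)/4 = -4 + (-156 + r)/4 = -4 + (-39 + r/4) = -43 + r/4)
q = -40888 (q = -18907 - 1*21981 = -18907 - 21981 = -40888)
M(b) = b³
(M(R(-7, -9)) + q)*(j(-61) + 38512) = ((-9)³ - 40888)*((-43 + (¼)*(-61)) + 38512) = (-729 - 40888)*((-43 - 61/4) + 38512) = -41617*(-233/4 + 38512) = -41617*153815/4 = -6401318855/4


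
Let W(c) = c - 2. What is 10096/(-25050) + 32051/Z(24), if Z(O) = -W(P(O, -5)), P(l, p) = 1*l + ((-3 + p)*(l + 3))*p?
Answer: -407001671/13802550 ≈ -29.487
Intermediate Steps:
P(l, p) = l + p*(-3 + p)*(3 + l) (P(l, p) = l + ((-3 + p)*(3 + l))*p = l + p*(-3 + p)*(3 + l))
W(c) = -2 + c
Z(O) = -118 - 41*O (Z(O) = -(-2 + (O - 9*(-5) + 3*(-5)² + O*(-5)² - 3*O*(-5))) = -(-2 + (O + 45 + 3*25 + O*25 + 15*O)) = -(-2 + (O + 45 + 75 + 25*O + 15*O)) = -(-2 + (120 + 41*O)) = -(118 + 41*O) = -118 - 41*O)
10096/(-25050) + 32051/Z(24) = 10096/(-25050) + 32051/(-118 - 41*24) = 10096*(-1/25050) + 32051/(-118 - 984) = -5048/12525 + 32051/(-1102) = -5048/12525 + 32051*(-1/1102) = -5048/12525 - 32051/1102 = -407001671/13802550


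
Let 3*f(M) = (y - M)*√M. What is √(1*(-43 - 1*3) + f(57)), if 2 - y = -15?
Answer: √(-414 - 120*√57)/3 ≈ 12.111*I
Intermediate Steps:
y = 17 (y = 2 - 1*(-15) = 2 + 15 = 17)
f(M) = √M*(17 - M)/3 (f(M) = ((17 - M)*√M)/3 = (√M*(17 - M))/3 = √M*(17 - M)/3)
√(1*(-43 - 1*3) + f(57)) = √(1*(-43 - 1*3) + √57*(17 - 1*57)/3) = √(1*(-43 - 3) + √57*(17 - 57)/3) = √(1*(-46) + (⅓)*√57*(-40)) = √(-46 - 40*√57/3)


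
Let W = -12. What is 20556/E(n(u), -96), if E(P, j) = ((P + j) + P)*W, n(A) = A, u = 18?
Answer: 571/20 ≈ 28.550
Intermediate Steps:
E(P, j) = -24*P - 12*j (E(P, j) = ((P + j) + P)*(-12) = (j + 2*P)*(-12) = -24*P - 12*j)
20556/E(n(u), -96) = 20556/(-24*18 - 12*(-96)) = 20556/(-432 + 1152) = 20556/720 = 20556*(1/720) = 571/20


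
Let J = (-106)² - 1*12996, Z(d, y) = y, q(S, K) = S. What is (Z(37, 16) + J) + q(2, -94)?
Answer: -1742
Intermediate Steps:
J = -1760 (J = 11236 - 12996 = -1760)
(Z(37, 16) + J) + q(2, -94) = (16 - 1760) + 2 = -1744 + 2 = -1742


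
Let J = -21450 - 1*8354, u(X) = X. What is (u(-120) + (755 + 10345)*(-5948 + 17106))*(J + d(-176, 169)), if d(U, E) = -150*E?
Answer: -6831025866720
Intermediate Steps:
J = -29804 (J = -21450 - 8354 = -29804)
(u(-120) + (755 + 10345)*(-5948 + 17106))*(J + d(-176, 169)) = (-120 + (755 + 10345)*(-5948 + 17106))*(-29804 - 150*169) = (-120 + 11100*11158)*(-29804 - 25350) = (-120 + 123853800)*(-55154) = 123853680*(-55154) = -6831025866720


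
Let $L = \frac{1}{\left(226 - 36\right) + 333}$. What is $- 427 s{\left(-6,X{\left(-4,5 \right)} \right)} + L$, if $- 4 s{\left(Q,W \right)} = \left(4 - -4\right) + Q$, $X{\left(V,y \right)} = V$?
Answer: $\frac{223323}{1046} \approx 213.5$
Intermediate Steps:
$s{\left(Q,W \right)} = -2 - \frac{Q}{4}$ ($s{\left(Q,W \right)} = - \frac{\left(4 - -4\right) + Q}{4} = - \frac{\left(4 + 4\right) + Q}{4} = - \frac{8 + Q}{4} = -2 - \frac{Q}{4}$)
$L = \frac{1}{523}$ ($L = \frac{1}{\left(226 - 36\right) + 333} = \frac{1}{190 + 333} = \frac{1}{523} \approx 0.001912$)
$- 427 s{\left(-6,X{\left(-4,5 \right)} \right)} + L = - 427 \left(-2 - - \frac{3}{2}\right) + \frac{1}{523} = - 427 \left(-2 + \frac{3}{2}\right) + \frac{1}{523} = \left(-427\right) \left(- \frac{1}{2}\right) + \frac{1}{523} = \frac{427}{2} + \frac{1}{523} = \frac{223323}{1046}$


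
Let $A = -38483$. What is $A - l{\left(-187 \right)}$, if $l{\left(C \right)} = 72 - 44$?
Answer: $-38511$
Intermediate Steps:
$l{\left(C \right)} = 28$
$A - l{\left(-187 \right)} = -38483 - 28 = -38511$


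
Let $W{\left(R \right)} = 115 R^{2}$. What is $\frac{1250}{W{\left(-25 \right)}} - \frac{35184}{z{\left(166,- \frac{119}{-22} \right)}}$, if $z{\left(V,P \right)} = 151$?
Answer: $- \frac{4045858}{17365} \approx -232.99$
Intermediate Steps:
$\frac{1250}{W{\left(-25 \right)}} - \frac{35184}{z{\left(166,- \frac{119}{-22} \right)}} = \frac{1250}{115 \left(-25\right)^{2}} - \frac{35184}{151} = \frac{1250}{115 \cdot 625} - \frac{35184}{151} = \frac{1250}{71875} - \frac{35184}{151} = 1250 \cdot \frac{1}{71875} - \frac{35184}{151} = \frac{2}{115} - \frac{35184}{151} = - \frac{4045858}{17365}$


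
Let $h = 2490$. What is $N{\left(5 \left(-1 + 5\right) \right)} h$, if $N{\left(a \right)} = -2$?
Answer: $-4980$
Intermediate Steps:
$N{\left(5 \left(-1 + 5\right) \right)} h = \left(-2\right) 2490 = -4980$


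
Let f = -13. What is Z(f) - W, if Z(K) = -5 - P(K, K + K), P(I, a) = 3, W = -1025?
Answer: 1017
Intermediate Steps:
Z(K) = -8 (Z(K) = -5 - 1*3 = -5 - 3 = -8)
Z(f) - W = -8 - 1*(-1025) = -8 + 1025 = 1017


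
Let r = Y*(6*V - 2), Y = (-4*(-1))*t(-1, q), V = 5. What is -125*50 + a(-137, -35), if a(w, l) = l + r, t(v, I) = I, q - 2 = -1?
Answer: -6173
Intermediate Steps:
q = 1 (q = 2 - 1 = 1)
Y = 4 (Y = -4*(-1)*1 = 4*1 = 4)
r = 112 (r = 4*(6*5 - 2) = 4*(30 - 2) = 4*28 = 112)
a(w, l) = 112 + l (a(w, l) = l + 112 = 112 + l)
-125*50 + a(-137, -35) = -125*50 + (112 - 35) = -6250 + 77 = -6173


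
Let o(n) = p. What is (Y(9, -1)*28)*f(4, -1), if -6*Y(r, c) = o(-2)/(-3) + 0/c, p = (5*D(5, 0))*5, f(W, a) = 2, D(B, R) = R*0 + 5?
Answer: 3500/9 ≈ 388.89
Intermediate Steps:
D(B, R) = 5 (D(B, R) = 0 + 5 = 5)
p = 125 (p = (5*5)*5 = 25*5 = 125)
o(n) = 125
Y(r, c) = 125/18 (Y(r, c) = -(125/(-3) + 0/c)/6 = -(125*(-1/3) + 0)/6 = -(-125/3 + 0)/6 = -1/6*(-125/3) = 125/18)
(Y(9, -1)*28)*f(4, -1) = ((125/18)*28)*2 = (1750/9)*2 = 3500/9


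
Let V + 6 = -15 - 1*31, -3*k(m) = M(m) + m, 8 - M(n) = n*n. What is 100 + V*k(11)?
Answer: -1668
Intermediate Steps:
M(n) = 8 - n² (M(n) = 8 - n*n = 8 - n²)
k(m) = -8/3 - m/3 + m²/3 (k(m) = -((8 - m²) + m)/3 = -(8 + m - m²)/3 = -8/3 - m/3 + m²/3)
V = -52 (V = -6 + (-15 - 1*31) = -6 + (-15 - 31) = -6 - 46 = -52)
100 + V*k(11) = 100 - 52*(-8/3 - ⅓*11 + (⅓)*11²) = 100 - 52*(-8/3 - 11/3 + (⅓)*121) = 100 - 52*(-8/3 - 11/3 + 121/3) = 100 - 52*34 = 100 - 1768 = -1668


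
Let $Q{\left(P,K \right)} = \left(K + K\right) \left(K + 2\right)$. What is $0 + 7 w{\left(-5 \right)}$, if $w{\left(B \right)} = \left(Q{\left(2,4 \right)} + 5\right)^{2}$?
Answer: $19663$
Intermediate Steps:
$Q{\left(P,K \right)} = 2 K \left(2 + K\right)$
$w{\left(B \right)} = 2809$ ($w{\left(B \right)} = \left(2 \cdot 4 \left(2 + 4\right) + 5\right)^{2} = \left(2 \cdot 4 \cdot 6 + 5\right)^{2} = \left(48 + 5\right)^{2} = 53^{2} = 2809$)
$0 + 7 w{\left(-5 \right)} = 0 + 7 \cdot 2809 = 0 + 19663 = 19663$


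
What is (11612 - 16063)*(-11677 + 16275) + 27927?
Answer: -20437771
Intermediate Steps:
(11612 - 16063)*(-11677 + 16275) + 27927 = -4451*4598 + 27927 = -20465698 + 27927 = -20437771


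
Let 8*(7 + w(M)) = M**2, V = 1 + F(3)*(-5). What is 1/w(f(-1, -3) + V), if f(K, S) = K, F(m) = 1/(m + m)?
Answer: -288/1991 ≈ -0.14465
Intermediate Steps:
F(m) = 1/(2*m)
V = 1/6 (V = 1 + ((1/2)/3)*(-5) = 1 + ((1/2)*(1/3))*(-5) = 1 + (1/6)*(-5) = 1 - 5/6 = 1/6 ≈ 0.16667)
w(M) = -7 + M**2/8
1/w(f(-1, -3) + V) = 1/(-7 + (-1 + 1/6)**2/8) = 1/(-7 + (-5/6)**2/8) = 1/(-7 + (1/8)*(25/36)) = 1/(-7 + 25/288) = 1/(-1991/288) = -288/1991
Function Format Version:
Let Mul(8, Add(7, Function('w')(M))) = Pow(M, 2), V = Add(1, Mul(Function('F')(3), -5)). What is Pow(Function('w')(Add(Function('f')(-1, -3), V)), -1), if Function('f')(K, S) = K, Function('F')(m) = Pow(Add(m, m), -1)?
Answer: Rational(-288, 1991) ≈ -0.14465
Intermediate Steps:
Function('F')(m) = Mul(Rational(1, 2), Pow(m, -1)) (Function('F')(m) = Pow(Mul(2, m), -1) = Mul(Rational(1, 2), Pow(m, -1)))
V = Rational(1, 6) (V = Add(1, Mul(Mul(Rational(1, 2), Pow(3, -1)), -5)) = Add(1, Mul(Mul(Rational(1, 2), Rational(1, 3)), -5)) = Add(1, Mul(Rational(1, 6), -5)) = Add(1, Rational(-5, 6)) = Rational(1, 6) ≈ 0.16667)
Function('w')(M) = Add(-7, Mul(Rational(1, 8), Pow(M, 2)))
Pow(Function('w')(Add(Function('f')(-1, -3), V)), -1) = Pow(Add(-7, Mul(Rational(1, 8), Pow(Add(-1, Rational(1, 6)), 2))), -1) = Pow(Add(-7, Mul(Rational(1, 8), Pow(Rational(-5, 6), 2))), -1) = Pow(Add(-7, Mul(Rational(1, 8), Rational(25, 36))), -1) = Pow(Add(-7, Rational(25, 288)), -1) = Pow(Rational(-1991, 288), -1) = Rational(-288, 1991)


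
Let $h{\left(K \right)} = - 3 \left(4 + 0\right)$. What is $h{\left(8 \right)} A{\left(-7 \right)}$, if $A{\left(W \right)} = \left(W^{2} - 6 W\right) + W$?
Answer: $-1008$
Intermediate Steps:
$A{\left(W \right)} = W^{2} - 5 W$
$h{\left(K \right)} = -12$ ($h{\left(K \right)} = \left(-3\right) 4 = -12$)
$h{\left(8 \right)} A{\left(-7 \right)} = - 12 \left(- 7 \left(-5 - 7\right)\right) = - 12 \left(\left(-7\right) \left(-12\right)\right) = \left(-12\right) 84 = -1008$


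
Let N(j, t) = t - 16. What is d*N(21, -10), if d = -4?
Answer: 104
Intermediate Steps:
N(j, t) = -16 + t
d*N(21, -10) = -4*(-16 - 10) = -4*(-26) = 104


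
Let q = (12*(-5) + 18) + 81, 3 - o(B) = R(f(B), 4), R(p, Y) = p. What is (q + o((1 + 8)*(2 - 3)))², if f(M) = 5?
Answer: 1369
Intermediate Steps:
o(B) = -2 (o(B) = 3 - 1*5 = 3 - 5 = -2)
q = 39 (q = (-60 + 18) + 81 = -42 + 81 = 39)
(q + o((1 + 8)*(2 - 3)))² = (39 - 2)² = 37² = 1369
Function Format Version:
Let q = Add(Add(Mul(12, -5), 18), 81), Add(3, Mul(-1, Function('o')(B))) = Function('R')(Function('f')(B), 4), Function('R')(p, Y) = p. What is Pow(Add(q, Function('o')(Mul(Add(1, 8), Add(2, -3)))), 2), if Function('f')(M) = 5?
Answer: 1369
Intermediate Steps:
Function('o')(B) = -2 (Function('o')(B) = Add(3, Mul(-1, 5)) = Add(3, -5) = -2)
q = 39 (q = Add(Add(-60, 18), 81) = Add(-42, 81) = 39)
Pow(Add(q, Function('o')(Mul(Add(1, 8), Add(2, -3)))), 2) = Pow(Add(39, -2), 2) = Pow(37, 2) = 1369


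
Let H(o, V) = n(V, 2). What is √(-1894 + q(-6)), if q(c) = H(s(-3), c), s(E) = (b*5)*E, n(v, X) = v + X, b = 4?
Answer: I*√1898 ≈ 43.566*I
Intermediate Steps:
n(v, X) = X + v
s(E) = 20*E (s(E) = (4*5)*E = 20*E)
H(o, V) = 2 + V
q(c) = 2 + c
√(-1894 + q(-6)) = √(-1894 + (2 - 6)) = √(-1894 - 4) = √(-1898) = I*√1898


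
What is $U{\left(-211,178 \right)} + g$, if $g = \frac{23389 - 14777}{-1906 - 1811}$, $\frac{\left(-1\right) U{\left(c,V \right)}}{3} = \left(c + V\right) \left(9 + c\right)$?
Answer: $- \frac{74341178}{3717} \approx -20000.0$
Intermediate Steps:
$U{\left(c,V \right)} = - 3 \left(9 + c\right) \left(V + c\right)$ ($U{\left(c,V \right)} = - 3 \left(c + V\right) \left(9 + c\right) = - 3 \left(V + c\right) \left(9 + c\right) = - 3 \left(9 + c\right) \left(V + c\right)$)
$g = - \frac{8612}{3717}$ ($g = \frac{8612}{-3717} = 8612 \left(- \frac{1}{3717}\right) = - \frac{8612}{3717} \approx -2.3169$)
$U{\left(-211,178 \right)} + g = \left(\left(-27\right) 178 - -5697 - 3 \left(-211\right)^{2} - 534 \left(-211\right)\right) - \frac{8612}{3717} = \left(-4806 + 5697 - 133563 + 112674\right) - \frac{8612}{3717} = -19998 - \frac{8612}{3717} = - \frac{74341178}{3717}$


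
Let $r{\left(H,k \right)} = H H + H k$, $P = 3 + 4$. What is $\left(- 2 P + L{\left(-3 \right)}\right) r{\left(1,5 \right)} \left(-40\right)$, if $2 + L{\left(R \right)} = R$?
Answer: $4560$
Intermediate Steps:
$L{\left(R \right)} = -2 + R$
$P = 7$
$r{\left(H,k \right)} = H^{2} + H k$
$\left(- 2 P + L{\left(-3 \right)}\right) r{\left(1,5 \right)} \left(-40\right) = \left(\left(-2\right) 7 - 5\right) 1 \left(1 + 5\right) \left(-40\right) = \left(-14 - 5\right) 1 \cdot 6 \left(-40\right) = \left(-19\right) 6 \left(-40\right) = \left(-114\right) \left(-40\right) = 4560$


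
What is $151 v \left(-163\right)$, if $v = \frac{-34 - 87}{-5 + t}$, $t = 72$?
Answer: $\frac{2978173}{67} \approx 44450.0$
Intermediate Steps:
$v = - \frac{121}{67}$ ($v = \frac{-34 - 87}{-5 + 72} = - \frac{121}{67} \approx -1.806$)
$151 v \left(-163\right) = 151 \left(- \frac{121}{67}\right) \left(-163\right) = \left(- \frac{18271}{67}\right) \left(-163\right) = \frac{2978173}{67}$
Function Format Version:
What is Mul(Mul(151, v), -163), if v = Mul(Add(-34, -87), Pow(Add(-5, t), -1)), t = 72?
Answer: Rational(2978173, 67) ≈ 44450.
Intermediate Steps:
v = Rational(-121, 67) (v = Mul(Add(-34, -87), Pow(Add(-5, 72), -1)) = Mul(-121, Pow(67, -1)) = Mul(-121, Rational(1, 67)) = Rational(-121, 67) ≈ -1.8060)
Mul(Mul(151, v), -163) = Mul(Mul(151, Rational(-121, 67)), -163) = Mul(Rational(-18271, 67), -163) = Rational(2978173, 67)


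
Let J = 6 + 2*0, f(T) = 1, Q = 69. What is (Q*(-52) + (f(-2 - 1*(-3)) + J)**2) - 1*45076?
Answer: -48615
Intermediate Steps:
J = 6 (J = 6 + 0 = 6)
(Q*(-52) + (f(-2 - 1*(-3)) + J)**2) - 1*45076 = (69*(-52) + (1 + 6)**2) - 1*45076 = (-3588 + 7**2) - 45076 = (-3588 + 49) - 45076 = -3539 - 45076 = -48615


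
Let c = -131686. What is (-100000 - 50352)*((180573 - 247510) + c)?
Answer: 29863365296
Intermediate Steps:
(-100000 - 50352)*((180573 - 247510) + c) = (-100000 - 50352)*((180573 - 247510) - 131686) = -150352*(-66937 - 131686) = -150352*(-198623) = 29863365296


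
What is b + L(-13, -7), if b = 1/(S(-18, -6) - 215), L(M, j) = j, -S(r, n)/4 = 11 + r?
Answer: -1310/187 ≈ -7.0053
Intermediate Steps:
S(r, n) = -44 - 4*r (S(r, n) = -4*(11 + r) = -44 - 4*r)
b = -1/187 (b = 1/((-44 - 4*(-18)) - 215) = 1/((-44 + 72) - 215) = 1/(28 - 215) = 1/(-187) = -1/187 ≈ -0.0053476)
b + L(-13, -7) = -1/187 - 7 = -1310/187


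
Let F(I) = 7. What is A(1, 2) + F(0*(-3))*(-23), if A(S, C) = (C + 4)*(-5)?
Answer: -191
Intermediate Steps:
A(S, C) = -20 - 5*C (A(S, C) = (4 + C)*(-5) = -20 - 5*C)
A(1, 2) + F(0*(-3))*(-23) = (-20 - 5*2) + 7*(-23) = (-20 - 10) - 161 = -30 - 161 = -191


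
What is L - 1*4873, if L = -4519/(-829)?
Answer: -4035198/829 ≈ -4867.5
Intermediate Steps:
L = 4519/829 (L = -4519*(-1/829) = 4519/829 ≈ 5.4511)
L - 1*4873 = 4519/829 - 1*4873 = 4519/829 - 4873 = -4035198/829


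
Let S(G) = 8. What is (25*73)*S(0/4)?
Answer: 14600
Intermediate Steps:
(25*73)*S(0/4) = (25*73)*8 = 1825*8 = 14600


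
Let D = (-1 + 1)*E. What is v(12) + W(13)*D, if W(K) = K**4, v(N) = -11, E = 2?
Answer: -11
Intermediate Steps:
D = 0 (D = (-1 + 1)*2 = 0*2 = 0)
v(12) + W(13)*D = -11 + 13**4*0 = -11 + 28561*0 = -11 + 0 = -11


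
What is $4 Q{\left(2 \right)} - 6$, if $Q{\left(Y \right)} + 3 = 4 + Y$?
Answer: $6$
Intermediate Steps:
$Q{\left(Y \right)} = 1 + Y$ ($Q{\left(Y \right)} = -3 + \left(4 + Y\right) = 1 + Y$)
$4 Q{\left(2 \right)} - 6 = 4 \left(1 + 2\right) - 6 = 4 \cdot 3 - 6 = 12 - 6 = 6$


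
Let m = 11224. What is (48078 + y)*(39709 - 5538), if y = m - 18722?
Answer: 1386659180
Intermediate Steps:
y = -7498 (y = 11224 - 18722 = -7498)
(48078 + y)*(39709 - 5538) = (48078 - 7498)*(39709 - 5538) = 40580*34171 = 1386659180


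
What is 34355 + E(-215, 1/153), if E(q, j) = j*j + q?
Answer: 799183261/23409 ≈ 34140.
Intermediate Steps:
E(q, j) = q + j² (E(q, j) = j² + q = q + j²)
34355 + E(-215, 1/153) = 34355 + (-215 + (1/153)²) = 34355 + (-215 + 1/23409) = 34355 - 5032934/23409 = 799183261/23409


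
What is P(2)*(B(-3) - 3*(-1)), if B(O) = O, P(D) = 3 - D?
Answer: 0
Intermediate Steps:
P(2)*(B(-3) - 3*(-1)) = (3 - 1*2)*(-3 - 3*(-1)) = (3 - 2)*(-3 + 3) = 1*0 = 0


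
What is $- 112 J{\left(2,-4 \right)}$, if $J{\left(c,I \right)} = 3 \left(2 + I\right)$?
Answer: $672$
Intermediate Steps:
$J{\left(c,I \right)} = 6 + 3 I$
$- 112 J{\left(2,-4 \right)} = - 112 \left(6 + 3 \left(-4\right)\right) = - 112 \left(6 - 12\right) = \left(-112\right) \left(-6\right) = 672$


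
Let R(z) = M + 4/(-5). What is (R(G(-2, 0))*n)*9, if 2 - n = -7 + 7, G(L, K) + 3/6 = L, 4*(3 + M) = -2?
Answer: -387/5 ≈ -77.400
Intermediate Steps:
M = -7/2 (M = -3 + (¼)*(-2) = -3 - ½ = -7/2 ≈ -3.5000)
G(L, K) = -½ + L
n = 2 (n = 2 - (-7 + 7) = 2 - 1*0 = 2 + 0 = 2)
R(z) = -43/10 (R(z) = -7/2 + 4/(-5) = -7/2 + 4*(-⅕) = -7/2 - ⅘ = -43/10)
(R(G(-2, 0))*n)*9 = -43/10*2*9 = -43/5*9 = -387/5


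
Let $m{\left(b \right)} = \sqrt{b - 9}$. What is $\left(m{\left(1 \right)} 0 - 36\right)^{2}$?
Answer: $1296$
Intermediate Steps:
$m{\left(b \right)} = \sqrt{-9 + b}$ ($m{\left(b \right)} = \sqrt{b - 9} = \sqrt{-9 + b}$)
$\left(m{\left(1 \right)} 0 - 36\right)^{2} = \left(\sqrt{-9 + 1} \cdot 0 - 36\right)^{2} = \left(\sqrt{-8} \cdot 0 - 36\right)^{2} = \left(2 i \sqrt{2} \cdot 0 - 36\right)^{2} = \left(0 - 36\right)^{2} = \left(-36\right)^{2} = 1296$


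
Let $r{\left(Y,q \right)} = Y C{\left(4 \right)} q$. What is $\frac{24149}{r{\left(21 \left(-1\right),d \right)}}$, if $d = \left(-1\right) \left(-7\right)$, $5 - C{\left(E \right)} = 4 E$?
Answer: $\frac{24149}{1617} \approx 14.934$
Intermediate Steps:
$C{\left(E \right)} = 5 - 4 E$
$d = 7$
$r{\left(Y,q \right)} = - 11 Y q$ ($r{\left(Y,q \right)} = Y \left(5 - 16\right) q = Y \left(-11\right) q = - 11 Y q$)
$\frac{24149}{r{\left(21 \left(-1\right),d \right)}} = \frac{24149}{\left(-11\right) 21 \left(-1\right) 7} = \frac{24149}{\left(-11\right) \left(-21\right) 7} = \frac{24149}{1617}$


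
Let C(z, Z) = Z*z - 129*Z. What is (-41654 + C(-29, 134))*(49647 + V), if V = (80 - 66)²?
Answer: -3131436318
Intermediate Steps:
C(z, Z) = -129*Z + Z*z
V = 196 (V = 14² = 196)
(-41654 + C(-29, 134))*(49647 + V) = (-41654 + 134*(-129 - 29))*(49647 + 196) = (-41654 + 134*(-158))*49843 = (-41654 - 21172)*49843 = -62826*49843 = -3131436318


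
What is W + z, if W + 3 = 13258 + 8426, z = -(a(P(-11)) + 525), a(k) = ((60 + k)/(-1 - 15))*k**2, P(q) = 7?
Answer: 341779/16 ≈ 21361.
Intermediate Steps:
a(k) = k**2*(-15/4 - k/16) (a(k) = ((60 + k)/(-16))*k**2 = ((60 + k)*(-1/16))*k**2 = (-15/4 - k/16)*k**2 = k**2*(-15/4 - k/16))
z = -5117/16 (z = -((1/16)*7**2*(-60 - 1*7) + 525) = -((1/16)*49*(-60 - 7) + 525) = -((1/16)*49*(-67) + 525) = -(-3283/16 + 525) = -1*5117/16 = -5117/16 ≈ -319.81)
W = 21681 (W = -3 + (13258 + 8426) = -3 + 21684 = 21681)
W + z = 21681 - 5117/16 = 341779/16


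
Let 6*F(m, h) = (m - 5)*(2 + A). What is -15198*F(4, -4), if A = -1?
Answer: 2533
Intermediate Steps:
F(m, h) = -⅚ + m/6 (F(m, h) = ((m - 5)*(2 - 1))/6 = ((-5 + m)*1)/6 = (-5 + m)/6 = -⅚ + m/6)
-15198*F(4, -4) = -15198*(-⅚ + (⅙)*4) = -15198*(-⅚ + ⅔) = -15198*(-⅙) = 2533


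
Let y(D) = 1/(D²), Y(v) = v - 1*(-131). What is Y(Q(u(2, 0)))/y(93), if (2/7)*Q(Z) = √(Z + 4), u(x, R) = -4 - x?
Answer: 1133019 + 60543*I*√2/2 ≈ 1.133e+6 + 42810.0*I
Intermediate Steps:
Q(Z) = 7*√(4 + Z)/2 (Q(Z) = 7*√(Z + 4)/2 = 7*√(4 + Z)/2)
Y(v) = 131 + v (Y(v) = v + 131 = 131 + v)
y(D) = D⁻²
Y(Q(u(2, 0)))/y(93) = (131 + 7*√(4 + (-4 - 1*2))/2)/(93⁻²) = (131 + 7*√(4 + (-4 - 2))/2)/(1/8649) = (131 + 7*√(4 - 6)/2)*8649 = (131 + 7*√(-2)/2)*8649 = (131 + 7*(I*√2)/2)*8649 = (131 + 7*I*√2/2)*8649 = 1133019 + 60543*I*√2/2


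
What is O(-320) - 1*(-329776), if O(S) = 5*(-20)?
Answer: 329676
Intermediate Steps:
O(S) = -100
O(-320) - 1*(-329776) = -100 - 1*(-329776) = -100 + 329776 = 329676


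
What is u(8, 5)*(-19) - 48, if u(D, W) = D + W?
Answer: -295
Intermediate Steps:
u(8, 5)*(-19) - 48 = (8 + 5)*(-19) - 48 = 13*(-19) - 48 = -247 - 48 = -295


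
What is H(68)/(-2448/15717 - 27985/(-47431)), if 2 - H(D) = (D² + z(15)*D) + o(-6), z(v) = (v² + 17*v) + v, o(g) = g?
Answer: -9511241860484/107909719 ≈ -88141.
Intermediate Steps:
z(v) = v² + 18*v
H(D) = 8 - D² - 495*D (H(D) = 2 - ((D² + (15*(18 + 15))*D) - 6) = 2 - ((D² + (15*33)*D) - 6) = 2 - ((D² + 495*D) - 6) = 2 - (-6 + D² + 495*D) = 2 + (6 - D² - 495*D) = 8 - D² - 495*D)
H(68)/(-2448/15717 - 27985/(-47431)) = (8 - 1*68² - 495*68)/(-2448/15717 - 27985/(-47431)) = (8 - 1*4624 - 33660)/(-2448*1/15717 - 27985*(-1/47431)) = (8 - 4624 - 33660)/(-816/5239 + 27985/47431) = -38276/107909719/248491009 = -38276*248491009/107909719 = -9511241860484/107909719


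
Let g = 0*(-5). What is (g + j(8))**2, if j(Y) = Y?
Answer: 64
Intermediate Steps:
g = 0
(g + j(8))**2 = (0 + 8)**2 = 8**2 = 64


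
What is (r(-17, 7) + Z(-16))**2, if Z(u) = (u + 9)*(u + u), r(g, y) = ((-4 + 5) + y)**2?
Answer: 82944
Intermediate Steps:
r(g, y) = (1 + y)**2
Z(u) = 2*u*(9 + u) (Z(u) = (9 + u)*(2*u) = 2*u*(9 + u))
(r(-17, 7) + Z(-16))**2 = ((1 + 7)**2 + 2*(-16)*(9 - 16))**2 = (8**2 + 2*(-16)*(-7))**2 = (64 + 224)**2 = 288**2 = 82944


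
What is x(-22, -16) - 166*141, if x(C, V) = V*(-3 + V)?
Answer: -23102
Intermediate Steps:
x(-22, -16) - 166*141 = -16*(-3 - 16) - 166*141 = -16*(-19) - 23406 = 304 - 23406 = -23102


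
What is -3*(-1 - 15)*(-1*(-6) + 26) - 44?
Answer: 1492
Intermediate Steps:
-3*(-1 - 15)*(-1*(-6) + 26) - 44 = -(-48)*(6 + 26) - 44 = -(-48)*32 - 44 = -3*(-512) - 44 = 1536 - 44 = 1492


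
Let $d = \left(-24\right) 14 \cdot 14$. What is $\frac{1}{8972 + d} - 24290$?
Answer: $- \frac{103669719}{4268} \approx -24290.0$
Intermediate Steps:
$d = -4704$ ($d = \left(-336\right) 14 = -4704$)
$\frac{1}{8972 + d} - 24290 = \frac{1}{8972 - 4704} - 24290 = \frac{1}{4268} - 24290 = - \frac{103669719}{4268}$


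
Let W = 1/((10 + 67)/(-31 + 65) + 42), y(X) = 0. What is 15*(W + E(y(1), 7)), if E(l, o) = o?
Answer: 31707/301 ≈ 105.34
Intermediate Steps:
W = 34/1505 (W = 1/(77/34 + 42) = 1/(1505/34) = 34/1505 ≈ 0.022591)
15*(W + E(y(1), 7)) = 15*(34/1505 + 7) = 15*(10569/1505) = 31707/301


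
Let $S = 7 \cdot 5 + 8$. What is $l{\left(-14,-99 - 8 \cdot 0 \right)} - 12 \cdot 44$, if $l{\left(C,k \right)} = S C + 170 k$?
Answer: $-17960$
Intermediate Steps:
$S = 43$ ($S = 35 + 8 = 43$)
$l{\left(C,k \right)} = 43 C + 170 k$
$l{\left(-14,-99 - 8 \cdot 0 \right)} - 12 \cdot 44 = \left(43 \left(-14\right) + 170 \left(-99 - 8 \cdot 0\right)\right) - 12 \cdot 44 = \left(-602 + 170 \left(-99 - 0\right)\right) - 528 = \left(-602 + 170 \left(-99 + 0\right)\right) - 528 = \left(-602 + 170 \left(-99\right)\right) - 528 = \left(-602 - 16830\right) - 528 = -17432 - 528 = -17960$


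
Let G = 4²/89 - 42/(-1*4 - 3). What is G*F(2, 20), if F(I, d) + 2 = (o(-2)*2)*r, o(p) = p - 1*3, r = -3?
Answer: 15400/89 ≈ 173.03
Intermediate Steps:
o(p) = -3 + p (o(p) = p - 3 = -3 + p)
F(I, d) = 28 (F(I, d) = -2 + ((-3 - 2)*2)*(-3) = -2 - 5*2*(-3) = -2 - 10*(-3) = -2 + 30 = 28)
G = 550/89 (G = 16*(1/89) - 42/(-4 - 3) = 16/89 - 42/(-7) = 16/89 - 42*(-⅐) = 16/89 + 6 = 550/89 ≈ 6.1798)
G*F(2, 20) = (550/89)*28 = 15400/89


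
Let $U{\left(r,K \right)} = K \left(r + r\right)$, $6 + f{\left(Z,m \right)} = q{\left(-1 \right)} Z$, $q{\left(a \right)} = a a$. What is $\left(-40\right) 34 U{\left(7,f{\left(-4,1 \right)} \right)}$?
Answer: $190400$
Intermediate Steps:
$q{\left(a \right)} = a^{2}$
$f{\left(Z,m \right)} = -6 + Z$ ($f{\left(Z,m \right)} = -6 + \left(-1\right)^{2} Z = -6 + 1 Z = -6 + Z$)
$U{\left(r,K \right)} = 2 K r$ ($U{\left(r,K \right)} = K 2 r = 2 K r$)
$\left(-40\right) 34 U{\left(7,f{\left(-4,1 \right)} \right)} = \left(-40\right) 34 \cdot 2 \left(-6 - 4\right) 7 = - 1360 \cdot 2 \left(-10\right) 7 = \left(-1360\right) \left(-140\right) = 190400$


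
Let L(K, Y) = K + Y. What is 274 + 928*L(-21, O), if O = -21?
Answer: -38702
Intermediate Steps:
274 + 928*L(-21, O) = 274 + 928*(-21 - 21) = 274 + 928*(-42) = 274 - 38976 = -38702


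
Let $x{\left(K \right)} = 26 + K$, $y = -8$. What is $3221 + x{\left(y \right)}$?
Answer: $3239$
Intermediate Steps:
$3221 + x{\left(y \right)} = 3221 + \left(26 - 8\right) = 3221 + 18 = 3239$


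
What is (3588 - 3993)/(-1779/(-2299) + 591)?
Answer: -310365/453496 ≈ -0.68438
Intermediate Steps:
(3588 - 3993)/(-1779/(-2299) + 591) = -405/(-1779*(-1/2299) + 591) = -405/(1779/2299 + 591) = -405/1360488/2299 = -405*2299/1360488 = -310365/453496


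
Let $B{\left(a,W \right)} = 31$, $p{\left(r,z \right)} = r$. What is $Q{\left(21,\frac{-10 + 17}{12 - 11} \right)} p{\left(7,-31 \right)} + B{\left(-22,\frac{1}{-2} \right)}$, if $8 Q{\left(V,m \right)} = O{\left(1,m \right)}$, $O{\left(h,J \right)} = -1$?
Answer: $\frac{241}{8} \approx 30.125$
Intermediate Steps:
$Q{\left(V,m \right)} = - \frac{1}{8}$ ($Q{\left(V,m \right)} = \frac{1}{8} \left(-1\right) = - \frac{1}{8}$)
$Q{\left(21,\frac{-10 + 17}{12 - 11} \right)} p{\left(7,-31 \right)} + B{\left(-22,\frac{1}{-2} \right)} = \left(- \frac{1}{8}\right) 7 + 31 = - \frac{7}{8} + 31 = \frac{241}{8}$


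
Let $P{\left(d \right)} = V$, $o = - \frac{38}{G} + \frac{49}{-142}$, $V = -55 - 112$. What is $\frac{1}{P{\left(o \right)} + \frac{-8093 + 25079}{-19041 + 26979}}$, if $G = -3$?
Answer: $- \frac{1323}{218110} \approx -0.0060657$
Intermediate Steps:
$V = -167$ ($V = -55 - 112 = -167$)
$o = \frac{5249}{426}$ ($o = - \frac{38}{-3} + \frac{49}{-142} = \left(-38\right) \left(- \frac{1}{3}\right) + 49 \left(- \frac{1}{142}\right) = \frac{38}{3} - \frac{49}{142} = \frac{5249}{426} \approx 12.322$)
$P{\left(d \right)} = -167$
$\frac{1}{P{\left(o \right)} + \frac{-8093 + 25079}{-19041 + 26979}} = \frac{1}{-167 + \frac{-8093 + 25079}{-19041 + 26979}} = \frac{1}{-167 + \frac{16986}{7938}} = \frac{1}{-167 + 16986 \cdot \frac{1}{7938}} = \frac{1}{-167 + \frac{2831}{1323}} = \frac{1}{- \frac{218110}{1323}} = - \frac{1323}{218110}$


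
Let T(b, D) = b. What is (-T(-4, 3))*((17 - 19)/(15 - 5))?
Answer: -⅘ ≈ -0.80000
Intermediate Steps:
(-T(-4, 3))*((17 - 19)/(15 - 5)) = (-1*(-4))*((17 - 19)/(15 - 5)) = 4*(-2/10) = 4*(-2*⅒) = 4*(-⅕) = -⅘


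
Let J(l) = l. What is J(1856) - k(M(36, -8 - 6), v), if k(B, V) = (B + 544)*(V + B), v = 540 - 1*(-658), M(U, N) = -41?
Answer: -580115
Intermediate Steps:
v = 1198 (v = 540 + 658 = 1198)
k(B, V) = (544 + B)*(B + V)
J(1856) - k(M(36, -8 - 6), v) = 1856 - ((-41)² + 544*(-41) + 544*1198 - 41*1198) = 1856 - (1681 - 22304 + 651712 - 49118) = 1856 - 1*581971 = 1856 - 581971 = -580115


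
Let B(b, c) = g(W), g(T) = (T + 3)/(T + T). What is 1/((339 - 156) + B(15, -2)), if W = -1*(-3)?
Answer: 1/184 ≈ 0.0054348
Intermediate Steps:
W = 3
g(T) = (3 + T)/(2*T) (g(T) = (3 + T)/((2*T)) = (3 + T)*(1/(2*T)) = (3 + T)/(2*T))
B(b, c) = 1 (B(b, c) = (1/2)*(3 + 3)/3 = (1/2)*(1/3)*6 = 1)
1/((339 - 156) + B(15, -2)) = 1/((339 - 156) + 1) = 1/(183 + 1) = 1/184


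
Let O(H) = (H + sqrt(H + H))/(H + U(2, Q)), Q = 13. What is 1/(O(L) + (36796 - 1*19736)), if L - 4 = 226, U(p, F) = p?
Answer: 22957270/391673785551 - 58*sqrt(115)/1958368927755 ≈ 5.8613e-5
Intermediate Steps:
L = 230 (L = 4 + 226 = 230)
O(H) = (H + sqrt(2)*sqrt(H))/(2 + H) (O(H) = (H + sqrt(H + H))/(H + 2) = (H + sqrt(2*H))/(2 + H) = (H + sqrt(2)*sqrt(H))/(2 + H))
1/(O(L) + (36796 - 1*19736)) = 1/((230 + sqrt(2)*sqrt(230))/(2 + 230) + (36796 - 1*19736)) = 1/((230 + 2*sqrt(115))/232 + (36796 - 19736)) = 1/((230 + 2*sqrt(115))/232 + 17060) = 1/((115/116 + sqrt(115)/116) + 17060) = 1/(1979075/116 + sqrt(115)/116)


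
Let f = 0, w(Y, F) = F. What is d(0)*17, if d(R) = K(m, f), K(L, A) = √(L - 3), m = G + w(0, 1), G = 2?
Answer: 0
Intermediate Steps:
m = 3 (m = 2 + 1 = 3)
K(L, A) = √(-3 + L)
d(R) = 0 (d(R) = √(-3 + 3) = √0 = 0)
d(0)*17 = 0*17 = 0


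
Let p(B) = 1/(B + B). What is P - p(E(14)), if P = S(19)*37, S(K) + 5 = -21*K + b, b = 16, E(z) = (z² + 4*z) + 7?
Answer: -7436409/518 ≈ -14356.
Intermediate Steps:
E(z) = 7 + z² + 4*z
p(B) = 1/(2*B)
S(K) = 11 - 21*K (S(K) = -5 + (-21*K + 16) = -5 + (16 - 21*K) = 11 - 21*K)
P = -14356 (P = (11 - 21*19)*37 = (11 - 399)*37 = -388*37 = -14356)
P - p(E(14)) = -14356 - 1/(2*(7 + 14² + 4*14)) = -14356 - 1/(2*(7 + 196 + 56)) = -14356 - 1/(2*259) = -14356 - 1*1/518 = -14356 - 1/518 = -7436409/518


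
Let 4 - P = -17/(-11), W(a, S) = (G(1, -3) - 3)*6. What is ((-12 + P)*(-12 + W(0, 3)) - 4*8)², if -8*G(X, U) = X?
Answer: 132411049/1936 ≈ 68394.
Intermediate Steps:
G(X, U) = -X/8
W(a, S) = -75/4 (W(a, S) = (-⅛*1 - 3)*6 = (-⅛ - 3)*6 = -25/8*6 = -75/4)
P = 27/11 (P = 4 - (-17)/(-11) = 4 - (-17)*(-1)/11 = 4 - 1*17/11 = 4 - 17/11 = 27/11 ≈ 2.4545)
((-12 + P)*(-12 + W(0, 3)) - 4*8)² = ((-12 + 27/11)*(-12 - 75/4) - 4*8)² = (-105/11*(-123/4) - 32)² = (12915/44 - 32)² = (11507/44)² = 132411049/1936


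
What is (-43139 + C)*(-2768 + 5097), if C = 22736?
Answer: -47518587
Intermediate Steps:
(-43139 + C)*(-2768 + 5097) = (-43139 + 22736)*(-2768 + 5097) = -20403*2329 = -47518587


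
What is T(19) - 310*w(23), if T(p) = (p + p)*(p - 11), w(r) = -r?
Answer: 7434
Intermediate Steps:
T(p) = 2*p*(-11 + p) (T(p) = (2*p)*(-11 + p) = 2*p*(-11 + p))
T(19) - 310*w(23) = 2*19*(-11 + 19) - (-310)*23 = 2*19*8 - 310*(-23) = 304 + 7130 = 7434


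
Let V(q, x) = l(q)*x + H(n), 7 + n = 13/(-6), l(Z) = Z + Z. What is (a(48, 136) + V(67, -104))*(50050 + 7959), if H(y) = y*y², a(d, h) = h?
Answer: -182564474575/216 ≈ -8.4521e+8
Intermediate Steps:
l(Z) = 2*Z
n = -55/6 (n = -7 + 13/(-6) = -7 + 13*(-⅙) = -7 - 13/6 = -55/6 ≈ -9.1667)
H(y) = y³
V(q, x) = -166375/216 + 2*q*x (V(q, x) = (2*q)*x + (-55/6)³ = 2*q*x - 166375/216 = -166375/216 + 2*q*x)
(a(48, 136) + V(67, -104))*(50050 + 7959) = (136 + (-166375/216 + 2*67*(-104)))*(50050 + 7959) = (136 + (-166375/216 - 13936))*58009 = (136 - 3176551/216)*58009 = -3147175/216*58009 = -182564474575/216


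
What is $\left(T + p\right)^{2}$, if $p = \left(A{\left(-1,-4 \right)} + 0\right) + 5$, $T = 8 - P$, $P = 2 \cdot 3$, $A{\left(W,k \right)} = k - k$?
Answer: $49$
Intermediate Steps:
$A{\left(W,k \right)} = 0$
$P = 6$
$T = 2$ ($T = 8 - 6 = 2$)
$p = 5$ ($p = \left(0 + 0\right) + 5 = 0 + 5 = 5$)
$\left(T + p\right)^{2} = \left(2 + 5\right)^{2} = 7^{2} = 49$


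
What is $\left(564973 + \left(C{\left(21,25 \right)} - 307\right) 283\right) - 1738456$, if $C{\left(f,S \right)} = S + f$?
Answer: $-1247346$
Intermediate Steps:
$\left(564973 + \left(C{\left(21,25 \right)} - 307\right) 283\right) - 1738456 = \left(564973 + \left(\left(25 + 21\right) - 307\right) 283\right) - 1738456 = \left(564973 + \left(46 - 307\right) 283\right) - 1738456 = \left(564973 - 73863\right) - 1738456 = 491110 - 1738456 = -1247346$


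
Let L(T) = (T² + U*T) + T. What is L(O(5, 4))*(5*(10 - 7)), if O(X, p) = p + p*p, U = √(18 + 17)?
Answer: 6300 + 300*√35 ≈ 8074.8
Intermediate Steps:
U = √35 ≈ 5.9161
O(X, p) = p + p²
L(T) = T + T² + T*√35 (L(T) = (T² + √35*T) + T = (T² + T*√35) + T = T + T² + T*√35)
L(O(5, 4))*(5*(10 - 7)) = ((4*(1 + 4))*(1 + 4*(1 + 4) + √35))*(5*(10 - 7)) = ((4*5)*(1 + 4*5 + √35))*(5*3) = (20*(1 + 20 + √35))*15 = (20*(21 + √35))*15 = (420 + 20*√35)*15 = 6300 + 300*√35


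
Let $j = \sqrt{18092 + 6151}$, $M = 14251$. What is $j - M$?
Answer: $-14251 + \sqrt{24243} \approx -14095.0$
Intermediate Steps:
$j = \sqrt{24243} \approx 155.7$
$j - M = \sqrt{24243} - 14251 = -14251 + \sqrt{24243}$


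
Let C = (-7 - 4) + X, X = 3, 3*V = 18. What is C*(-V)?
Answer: 48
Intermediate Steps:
V = 6 (V = (⅓)*18 = 6)
C = -8 (C = (-7 - 4) + 3 = -11 + 3 = -8)
C*(-V) = -(-8)*6 = -8*(-6) = 48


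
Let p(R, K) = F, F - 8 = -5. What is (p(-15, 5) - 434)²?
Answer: 185761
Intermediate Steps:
F = 3 (F = 8 - 5 = 3)
p(R, K) = 3
(p(-15, 5) - 434)² = (3 - 434)² = (-431)² = 185761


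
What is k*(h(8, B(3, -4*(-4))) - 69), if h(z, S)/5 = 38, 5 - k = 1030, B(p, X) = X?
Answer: -124025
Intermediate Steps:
k = -1025 (k = 5 - 1*1030 = 5 - 1030 = -1025)
h(z, S) = 190 (h(z, S) = 5*38 = 190)
k*(h(8, B(3, -4*(-4))) - 69) = -1025*(190 - 69) = -1025*121 = -124025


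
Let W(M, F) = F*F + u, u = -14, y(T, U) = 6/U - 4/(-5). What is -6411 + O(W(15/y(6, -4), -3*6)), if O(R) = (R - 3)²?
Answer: 87838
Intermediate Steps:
y(T, U) = ⅘ + 6/U (y(T, U) = 6/U - 4*(-⅕) = 6/U + ⅘ = ⅘ + 6/U)
W(M, F) = -14 + F² (W(M, F) = F*F - 14 = F² - 14 = -14 + F²)
O(R) = (-3 + R)²
-6411 + O(W(15/y(6, -4), -3*6)) = -6411 + (-3 + (-14 + (-3*6)²))² = -6411 + (-3 + (-14 + (-18)²))² = -6411 + (-3 + (-14 + 324))² = -6411 + (-3 + 310)² = -6411 + 307² = -6411 + 94249 = 87838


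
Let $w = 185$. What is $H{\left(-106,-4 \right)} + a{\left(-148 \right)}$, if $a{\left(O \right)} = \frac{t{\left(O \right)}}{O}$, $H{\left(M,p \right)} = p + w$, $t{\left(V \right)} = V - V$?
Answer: $181$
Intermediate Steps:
$t{\left(V \right)} = 0$
$H{\left(M,p \right)} = 185 + p$ ($H{\left(M,p \right)} = p + 185 = 185 + p$)
$a{\left(O \right)} = 0$ ($a{\left(O \right)} = \frac{0}{O} = 0$)
$H{\left(-106,-4 \right)} + a{\left(-148 \right)} = \left(185 - 4\right) + 0 = 181 + 0 = 181$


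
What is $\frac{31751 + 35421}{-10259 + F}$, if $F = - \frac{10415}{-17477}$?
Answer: $- \frac{41927323}{6403076} \approx -6.548$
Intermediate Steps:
$F = \frac{10415}{17477}$ ($F = \left(-10415\right) \left(- \frac{1}{17477}\right) = \frac{10415}{17477} \approx 0.59593$)
$\frac{31751 + 35421}{-10259 + F} = \frac{31751 + 35421}{-10259 + \frac{10415}{17477}} = \frac{67172}{- \frac{179286128}{17477}} = 67172 \left(- \frac{17477}{179286128}\right) = - \frac{41927323}{6403076}$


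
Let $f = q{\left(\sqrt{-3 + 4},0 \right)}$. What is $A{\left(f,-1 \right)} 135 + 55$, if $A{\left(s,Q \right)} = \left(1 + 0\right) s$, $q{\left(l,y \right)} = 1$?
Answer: $190$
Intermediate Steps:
$f = 1$
$A{\left(s,Q \right)} = s$ ($A{\left(s,Q \right)} = 1 s = s$)
$A{\left(f,-1 \right)} 135 + 55 = 1 \cdot 135 + 55 = 135 + 55 = 190$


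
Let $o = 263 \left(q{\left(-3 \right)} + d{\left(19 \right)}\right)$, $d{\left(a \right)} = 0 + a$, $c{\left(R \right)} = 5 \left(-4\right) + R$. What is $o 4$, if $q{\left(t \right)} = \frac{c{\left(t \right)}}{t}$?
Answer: $\frac{84160}{3} \approx 28053.0$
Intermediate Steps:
$c{\left(R \right)} = -20 + R$
$d{\left(a \right)} = a$
$q{\left(t \right)} = \frac{-20 + t}{t}$
$o = \frac{21040}{3}$ ($o = 263 \left(\frac{-20 - 3}{-3} + 19\right) = 263 \left(\left(- \frac{1}{3}\right) \left(-23\right) + 19\right) = 263 \left(\frac{23}{3} + 19\right) = 263 \cdot \frac{80}{3} = \frac{21040}{3} \approx 7013.3$)
$o 4 = \frac{21040}{3} \cdot 4 = \frac{84160}{3}$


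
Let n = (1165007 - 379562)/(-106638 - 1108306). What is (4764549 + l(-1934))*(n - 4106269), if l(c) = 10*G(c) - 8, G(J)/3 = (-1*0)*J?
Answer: -23769759845160219121/1214944 ≈ -1.9564e+13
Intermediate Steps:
G(J) = 0 (G(J) = 3*((-1*0)*J) = 3*(0*J) = 3*0 = 0)
n = -785445/1214944 (n = 785445/(-1214944) = 785445*(-1/1214944) = -785445/1214944 ≈ -0.64649)
l(c) = -8 (l(c) = 10*0 - 8 = 0 - 8 = -8)
(4764549 + l(-1934))*(n - 4106269) = (4764549 - 8)*(-785445/1214944 - 4106269) = 4764541*(-4988887669381/1214944) = -23769759845160219121/1214944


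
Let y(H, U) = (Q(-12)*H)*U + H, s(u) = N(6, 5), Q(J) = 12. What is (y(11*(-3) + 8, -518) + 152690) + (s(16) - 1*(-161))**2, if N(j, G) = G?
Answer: 335621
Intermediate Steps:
s(u) = 5
y(H, U) = H + 12*H*U (y(H, U) = (12*H)*U + H = 12*H*U + H = H + 12*H*U)
(y(11*(-3) + 8, -518) + 152690) + (s(16) - 1*(-161))**2 = ((11*(-3) + 8)*(1 + 12*(-518)) + 152690) + (5 - 1*(-161))**2 = ((-33 + 8)*(1 - 6216) + 152690) + (5 + 161)**2 = (-25*(-6215) + 152690) + 166**2 = (155375 + 152690) + 27556 = 308065 + 27556 = 335621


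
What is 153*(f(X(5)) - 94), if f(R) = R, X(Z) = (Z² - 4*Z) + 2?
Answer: -13311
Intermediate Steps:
X(Z) = 2 + Z² - 4*Z
153*(f(X(5)) - 94) = 153*((2 + 5² - 4*5) - 94) = 153*((2 + 25 - 20) - 94) = 153*(7 - 94) = 153*(-87) = -13311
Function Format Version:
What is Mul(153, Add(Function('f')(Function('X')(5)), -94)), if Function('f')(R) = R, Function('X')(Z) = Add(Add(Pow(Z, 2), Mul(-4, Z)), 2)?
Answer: -13311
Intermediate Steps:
Function('X')(Z) = Add(2, Pow(Z, 2), Mul(-4, Z))
Mul(153, Add(Function('f')(Function('X')(5)), -94)) = Mul(153, Add(Add(2, Pow(5, 2), Mul(-4, 5)), -94)) = Mul(153, Add(Add(2, 25, -20), -94)) = Mul(153, Add(7, -94)) = Mul(153, -87) = -13311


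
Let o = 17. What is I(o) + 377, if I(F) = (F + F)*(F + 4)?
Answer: 1091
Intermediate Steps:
I(F) = 2*F*(4 + F) (I(F) = (2*F)*(4 + F) = 2*F*(4 + F))
I(o) + 377 = 2*17*(4 + 17) + 377 = 2*17*21 + 377 = 714 + 377 = 1091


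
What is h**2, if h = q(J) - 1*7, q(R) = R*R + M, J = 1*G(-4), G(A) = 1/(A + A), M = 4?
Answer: 36481/4096 ≈ 8.9065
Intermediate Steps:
G(A) = 1/(2*A)
J = -1/8 (J = 1*((1/2)/(-4)) = 1*((1/2)*(-1/4)) = 1*(-1/8) = -1/8 ≈ -0.12500)
q(R) = 4 + R**2 (q(R) = R*R + 4 = R**2 + 4 = 4 + R**2)
h = -191/64 (h = (4 + (-1/8)**2) - 1*7 = (4 + 1/64) - 7 = 257/64 - 7 = -191/64 ≈ -2.9844)
h**2 = (-191/64)**2 = 36481/4096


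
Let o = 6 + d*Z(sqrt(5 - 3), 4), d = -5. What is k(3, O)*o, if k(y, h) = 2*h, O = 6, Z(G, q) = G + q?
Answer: -168 - 60*sqrt(2) ≈ -252.85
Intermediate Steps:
o = -14 - 5*sqrt(2) (o = 6 - 5*(sqrt(5 - 3) + 4) = 6 - 5*(sqrt(2) + 4) = 6 - 5*(4 + sqrt(2)) = 6 + (-20 - 5*sqrt(2)) = -14 - 5*sqrt(2) ≈ -21.071)
k(3, O)*o = (2*6)*(-14 - 5*sqrt(2)) = 12*(-14 - 5*sqrt(2)) = -168 - 60*sqrt(2)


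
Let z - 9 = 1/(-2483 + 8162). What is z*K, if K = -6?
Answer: -102224/1893 ≈ -54.001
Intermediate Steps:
z = 51112/5679 (z = 9 + 1/(-2483 + 8162) = 9 + 1/5679 = 51112/5679 ≈ 9.0002)
z*K = (51112/5679)*(-6) = -102224/1893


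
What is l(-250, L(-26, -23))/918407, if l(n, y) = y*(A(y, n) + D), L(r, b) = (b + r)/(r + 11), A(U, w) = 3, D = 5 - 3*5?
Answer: -7/281145 ≈ -2.4898e-5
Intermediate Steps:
D = -10 (D = 5 - 15 = -10)
L(r, b) = (b + r)/(11 + r)
l(n, y) = -7*y (l(n, y) = y*(3 - 10) = y*(-7) = -7*y)
l(-250, L(-26, -23))/918407 = -7*(-23 - 26)/(11 - 26)/918407 = -7*(-49)/(-15)*(1/918407) = -(-7)*(-49)/15*(1/918407) = -7*49/15*(1/918407) = -343/15*1/918407 = -7/281145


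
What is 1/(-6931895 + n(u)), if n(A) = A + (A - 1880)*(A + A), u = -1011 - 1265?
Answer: 1/11983941 ≈ 8.3445e-8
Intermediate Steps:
u = -2276
n(A) = A + 2*A*(-1880 + A) (n(A) = A + (-1880 + A)*(2*A) = A + 2*A*(-1880 + A))
1/(-6931895 + n(u)) = 1/(-6931895 - 2276*(-3759 + 2*(-2276))) = 1/(-6931895 - 2276*(-3759 - 4552)) = 1/(-6931895 - 2276*(-8311)) = 1/(-6931895 + 18915836) = 1/11983941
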